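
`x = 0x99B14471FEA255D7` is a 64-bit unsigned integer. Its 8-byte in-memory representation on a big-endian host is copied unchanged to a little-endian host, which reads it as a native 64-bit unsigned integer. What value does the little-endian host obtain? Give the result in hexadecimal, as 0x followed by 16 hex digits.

Stored big-endian, the bytes at ascending addresses are 99 B1 44 71 FE A2 55 D7.
Read back as little-endian, the first byte is least significant, giving 0xD755A2FE7144B199.

0xD755A2FE7144B199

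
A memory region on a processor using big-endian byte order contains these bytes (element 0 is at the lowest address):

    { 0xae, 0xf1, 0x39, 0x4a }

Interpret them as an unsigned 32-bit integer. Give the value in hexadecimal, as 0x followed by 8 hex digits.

0xAEF1394A

Big-endian stores the most-significant byte at the lowest address.
The bytes are already most-significant first: 0xAEF1394A.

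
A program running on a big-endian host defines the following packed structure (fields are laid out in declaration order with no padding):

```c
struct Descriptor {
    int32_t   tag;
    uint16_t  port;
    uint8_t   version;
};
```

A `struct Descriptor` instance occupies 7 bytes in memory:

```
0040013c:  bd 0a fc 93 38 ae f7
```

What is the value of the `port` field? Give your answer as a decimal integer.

14510

`port` follows `tag` (4 bytes), so it starts at byte offset 4 and occupies 2 bytes.
Bytes at offsets 4..5: 38 AE.
In big-endian order the high byte comes first in memory.
The bytes are already most-significant first: 0x38AE.
0x38AE = 14510.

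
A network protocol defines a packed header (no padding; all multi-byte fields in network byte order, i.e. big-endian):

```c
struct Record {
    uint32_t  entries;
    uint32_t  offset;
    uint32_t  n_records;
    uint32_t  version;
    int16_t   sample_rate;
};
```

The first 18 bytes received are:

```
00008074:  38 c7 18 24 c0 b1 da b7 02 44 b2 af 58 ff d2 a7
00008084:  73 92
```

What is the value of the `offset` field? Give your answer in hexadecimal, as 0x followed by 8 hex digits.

0xC0B1DAB7

`offset` follows `entries` (4 bytes), so it starts at byte offset 4 and occupies 4 bytes.
Bytes at offsets 4..7: C0 B1 DA B7.
In big-endian order the high byte comes first in memory.
The bytes are already most-significant first: 0xC0B1DAB7.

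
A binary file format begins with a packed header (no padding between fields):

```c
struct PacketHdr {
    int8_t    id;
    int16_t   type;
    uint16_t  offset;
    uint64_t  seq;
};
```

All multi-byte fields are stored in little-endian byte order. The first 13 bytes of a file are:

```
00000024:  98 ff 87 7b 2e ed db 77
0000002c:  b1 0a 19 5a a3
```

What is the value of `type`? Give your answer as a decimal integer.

-30721

`type` follows `id` (1 byte), so it starts at byte offset 1 and occupies 2 bytes.
Bytes at offsets 1..2: FF 87.
Little-endian stores the least-significant byte at the lowest address.
Reassemble most-significant byte first: 87 FF → 0x87FF.
Top bit is set, so as a signed 16-bit value this is 0x87FF − 2^16 = -30721.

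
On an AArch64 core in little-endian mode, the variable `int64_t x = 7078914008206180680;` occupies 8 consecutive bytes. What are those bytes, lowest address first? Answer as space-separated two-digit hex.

48 81 AA E6 C8 5A 3D 62

7078914008206180680 in hexadecimal, padded to 64 bits, is 0x623D5AC8E6AA8148.
Split into bytes (most-significant first): 62 3D 5A C8 E6 AA 81 48.
Little-endian stores the least-significant byte at the lowest address.
So at ascending addresses the bytes are 48 81 AA E6 C8 5A 3D 62.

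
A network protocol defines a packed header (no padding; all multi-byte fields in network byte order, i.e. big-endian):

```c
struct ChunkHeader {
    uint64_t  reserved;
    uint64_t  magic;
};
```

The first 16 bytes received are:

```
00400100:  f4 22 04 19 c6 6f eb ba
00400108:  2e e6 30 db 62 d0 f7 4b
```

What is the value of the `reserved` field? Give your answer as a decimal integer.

17591627603212495802

`reserved` is the first field, at byte offset 0, occupying 8 bytes.
Bytes at offsets 0..7: F4 22 04 19 C6 6F EB BA.
In big-endian order the high byte comes first in memory.
The bytes are already most-significant first: 0xF4220419C66FEBBA.
0xF4220419C66FEBBA = 17591627603212495802.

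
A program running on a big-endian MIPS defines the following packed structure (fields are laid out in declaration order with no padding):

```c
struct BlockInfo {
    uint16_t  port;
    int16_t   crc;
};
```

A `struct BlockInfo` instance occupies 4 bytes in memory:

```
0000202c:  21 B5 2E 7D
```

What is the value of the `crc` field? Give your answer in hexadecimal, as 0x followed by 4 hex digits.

`crc` follows `port` (2 bytes), so it starts at byte offset 2 and occupies 2 bytes.
Bytes at offsets 2..3: 2E 7D.
Big-endian stores the most-significant byte at the lowest address.
The bytes are already most-significant first: 0x2E7D.

0x2E7D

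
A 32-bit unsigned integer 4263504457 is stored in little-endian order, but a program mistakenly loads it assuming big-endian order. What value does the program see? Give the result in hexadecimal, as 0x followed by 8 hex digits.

0x49EA1FFE

4263504457 in 32-bit hexadecimal is 0xFE1FEA49.
Stored little-endian, the bytes at ascending addresses are 49 EA 1F FE.
Read back as big-endian, the last byte is least significant, giving 0x49EA1FFE.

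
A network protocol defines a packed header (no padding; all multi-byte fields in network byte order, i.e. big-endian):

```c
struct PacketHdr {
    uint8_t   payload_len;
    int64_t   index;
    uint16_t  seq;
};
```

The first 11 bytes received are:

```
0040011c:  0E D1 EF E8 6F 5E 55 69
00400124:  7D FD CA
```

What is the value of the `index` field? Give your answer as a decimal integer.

`index` follows `payload_len` (1 byte), so it starts at byte offset 1 and occupies 8 bytes.
Bytes at offsets 1..8: D1 EF E8 6F 5E 55 69 7D.
In big-endian order the high byte comes first in memory.
The bytes are already most-significant first: 0xD1EFE86F5E55697D.
Top bit is set, so as a signed 64-bit value this is 0xD1EFE86F5E55697D − 2^64 = -3319178835327096451.

-3319178835327096451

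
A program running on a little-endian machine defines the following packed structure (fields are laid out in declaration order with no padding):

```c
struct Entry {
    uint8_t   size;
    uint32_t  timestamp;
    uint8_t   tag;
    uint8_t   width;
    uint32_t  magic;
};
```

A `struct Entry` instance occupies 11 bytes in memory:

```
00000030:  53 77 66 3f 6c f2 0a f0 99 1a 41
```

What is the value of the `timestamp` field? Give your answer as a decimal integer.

1816094327

`timestamp` follows `size` (1 byte), so it starts at byte offset 1 and occupies 4 bytes.
Bytes at offsets 1..4: 77 66 3F 6C.
Little-endian stores the least-significant byte at the lowest address.
Reassemble most-significant byte first: 6C 3F 66 77 → 0x6C3F6677.
0x6C3F6677 = 1816094327.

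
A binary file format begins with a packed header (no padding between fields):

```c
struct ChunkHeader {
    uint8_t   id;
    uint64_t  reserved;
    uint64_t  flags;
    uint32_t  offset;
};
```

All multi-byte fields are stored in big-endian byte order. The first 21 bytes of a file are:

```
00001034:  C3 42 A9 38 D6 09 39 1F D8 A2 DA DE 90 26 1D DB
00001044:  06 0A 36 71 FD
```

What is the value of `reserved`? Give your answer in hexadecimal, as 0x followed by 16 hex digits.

0x42A938D609391FD8

`reserved` follows `id` (1 byte), so it starts at byte offset 1 and occupies 8 bytes.
Bytes at offsets 1..8: 42 A9 38 D6 09 39 1F D8.
In big-endian order the high byte comes first in memory.
The bytes are already most-significant first: 0x42A938D609391FD8.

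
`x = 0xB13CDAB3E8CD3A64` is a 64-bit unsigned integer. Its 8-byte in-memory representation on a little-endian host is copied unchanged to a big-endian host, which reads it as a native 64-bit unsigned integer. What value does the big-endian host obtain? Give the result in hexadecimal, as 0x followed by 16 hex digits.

0x643ACDE8B3DA3CB1

Stored little-endian, the bytes at ascending addresses are 64 3A CD E8 B3 DA 3C B1.
Read back as big-endian, the last byte is least significant, giving 0x643ACDE8B3DA3CB1.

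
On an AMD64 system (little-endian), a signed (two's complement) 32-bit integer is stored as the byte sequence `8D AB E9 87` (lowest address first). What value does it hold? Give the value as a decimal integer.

-2014729331

Little-endian: lowest address holds the least-significant byte.
Reassemble most-significant byte first: 87 E9 AB 8D → 0x87E9AB8D.
Top bit is set, so as a signed 32-bit value this is 0x87E9AB8D − 2^32 = -2014729331.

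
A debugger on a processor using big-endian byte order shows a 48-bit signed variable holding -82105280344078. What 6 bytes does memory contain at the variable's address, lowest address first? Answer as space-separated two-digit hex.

Two's complement of -82105280344078 in 48 bits: 82105280344078 = 0x4AACA011B00E; invert → 0xB5535FEE4FF1; add 1 → 0xB5535FEE4FF2.
Split into bytes (most-significant first): B5 53 5F EE 4F F2.
Big-endian: lowest address holds the most-significant byte.
So the memory order matches the most-significant-first order: B5 53 5F EE 4F F2.

B5 53 5F EE 4F F2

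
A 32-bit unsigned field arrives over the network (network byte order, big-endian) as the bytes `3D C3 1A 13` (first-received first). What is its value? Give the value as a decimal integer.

1036196371

Big-endian: lowest address holds the most-significant byte.
The bytes are already most-significant first: 0x3DC31A13.
0x3DC31A13 = 1036196371.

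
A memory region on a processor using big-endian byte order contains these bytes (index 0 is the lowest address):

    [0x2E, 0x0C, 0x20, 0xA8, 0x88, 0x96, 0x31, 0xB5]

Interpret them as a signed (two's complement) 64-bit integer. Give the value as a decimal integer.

3318062933683351989

Big-endian stores the most-significant byte at the lowest address.
The bytes are already most-significant first: 0x2E0C20A8889631B5.
0x2E0C20A8889631B5 = 3318062933683351989.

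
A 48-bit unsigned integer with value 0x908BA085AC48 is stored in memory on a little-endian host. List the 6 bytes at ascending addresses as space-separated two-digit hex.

48 AC 85 A0 8B 90

Split into bytes (most-significant first): 90 8B A0 85 AC 48.
Little-endian: lowest address holds the least-significant byte.
So at ascending addresses the bytes are 48 AC 85 A0 8B 90.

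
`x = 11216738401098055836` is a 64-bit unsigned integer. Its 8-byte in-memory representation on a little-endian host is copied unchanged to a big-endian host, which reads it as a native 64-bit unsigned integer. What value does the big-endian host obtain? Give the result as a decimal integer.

11216738401098055836 in 64-bit hexadecimal is 0x9BA9DC259FEEC09C.
Stored little-endian, the bytes at ascending addresses are 9C C0 EE 9F 25 DC A9 9B.
Read back as big-endian, the last byte is least significant, giving 0x9CC0EE9F25DCA99B.
0x9CC0EE9F25DCA99B = 11295290232747633051.

11295290232747633051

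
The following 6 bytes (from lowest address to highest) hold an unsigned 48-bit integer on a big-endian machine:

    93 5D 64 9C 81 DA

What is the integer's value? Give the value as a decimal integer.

162029329220058

Big-endian: lowest address holds the most-significant byte.
The bytes are already most-significant first: 0x935D649C81DA.
0x935D649C81DA = 162029329220058.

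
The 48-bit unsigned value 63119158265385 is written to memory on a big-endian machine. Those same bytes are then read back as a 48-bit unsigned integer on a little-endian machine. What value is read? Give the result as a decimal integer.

63119158265385 in 48-bit hexadecimal is 0x39681301C629.
Stored big-endian, the bytes at ascending addresses are 39 68 13 01 C6 29.
Read back as little-endian, the first byte is least significant, giving 0x29C601136839.
0x29C601136839 = 45930398312505.

45930398312505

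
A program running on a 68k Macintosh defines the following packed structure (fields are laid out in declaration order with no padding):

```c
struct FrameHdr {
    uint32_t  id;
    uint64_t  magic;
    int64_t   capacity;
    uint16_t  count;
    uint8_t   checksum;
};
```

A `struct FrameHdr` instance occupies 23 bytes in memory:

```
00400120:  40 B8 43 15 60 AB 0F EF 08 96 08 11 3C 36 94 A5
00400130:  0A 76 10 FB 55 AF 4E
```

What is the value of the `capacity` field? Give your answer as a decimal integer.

4338818727584076027

`capacity` follows `id` (4 B), `magic` (8 B), so it starts at offset 4 + 8 = 12 and occupies 8 bytes.
Bytes at offsets 12..19: 3C 36 94 A5 0A 76 10 FB.
Big-endian stores the most-significant byte at the lowest address.
The bytes are already most-significant first: 0x3C3694A50A7610FB.
0x3C3694A50A7610FB = 4338818727584076027.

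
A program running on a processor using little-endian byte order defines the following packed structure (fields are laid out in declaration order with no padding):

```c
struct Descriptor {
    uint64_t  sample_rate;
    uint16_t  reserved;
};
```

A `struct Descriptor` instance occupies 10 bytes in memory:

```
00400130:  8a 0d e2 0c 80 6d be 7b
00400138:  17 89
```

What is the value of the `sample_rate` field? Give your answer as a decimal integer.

8916684708979543434

`sample_rate` is the first field, at byte offset 0, occupying 8 bytes.
Bytes at offsets 0..7: 8A 0D E2 0C 80 6D BE 7B.
Little-endian stores the least-significant byte at the lowest address.
Reassemble most-significant byte first: 7B BE 6D 80 0C E2 0D 8A → 0x7BBE6D800CE20D8A.
0x7BBE6D800CE20D8A = 8916684708979543434.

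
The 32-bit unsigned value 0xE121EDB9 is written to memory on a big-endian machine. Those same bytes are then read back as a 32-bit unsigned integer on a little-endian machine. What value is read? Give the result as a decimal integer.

Stored big-endian, the bytes at ascending addresses are E1 21 ED B9.
Read back as little-endian, the first byte is least significant, giving 0xB9ED21E1.
0xB9ED21E1 = 3119325665.

3119325665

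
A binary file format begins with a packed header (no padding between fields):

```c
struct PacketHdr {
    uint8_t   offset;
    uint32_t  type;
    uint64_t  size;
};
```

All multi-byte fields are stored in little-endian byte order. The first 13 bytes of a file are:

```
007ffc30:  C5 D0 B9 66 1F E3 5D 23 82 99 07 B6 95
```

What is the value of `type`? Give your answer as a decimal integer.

526825936

`type` follows `offset` (1 byte), so it starts at byte offset 1 and occupies 4 bytes.
Bytes at offsets 1..4: D0 B9 66 1F.
In little-endian order the low byte comes first in memory.
Reassemble most-significant byte first: 1F 66 B9 D0 → 0x1F66B9D0.
0x1F66B9D0 = 526825936.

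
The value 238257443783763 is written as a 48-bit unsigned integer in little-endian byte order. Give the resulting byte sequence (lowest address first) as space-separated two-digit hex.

238257443783763 in hexadecimal, padded to 48 bits, is 0xD8B1A24D4453.
Split into bytes (most-significant first): D8 B1 A2 4D 44 53.
Little-endian: lowest address holds the least-significant byte.
So at ascending addresses the bytes are 53 44 4D A2 B1 D8.

53 44 4D A2 B1 D8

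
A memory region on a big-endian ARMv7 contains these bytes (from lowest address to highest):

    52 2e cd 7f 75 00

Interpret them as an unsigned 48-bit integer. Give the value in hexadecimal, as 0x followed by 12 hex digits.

0x522ECD7F7500

Big-endian: lowest address holds the most-significant byte.
The bytes are already most-significant first: 0x522ECD7F7500.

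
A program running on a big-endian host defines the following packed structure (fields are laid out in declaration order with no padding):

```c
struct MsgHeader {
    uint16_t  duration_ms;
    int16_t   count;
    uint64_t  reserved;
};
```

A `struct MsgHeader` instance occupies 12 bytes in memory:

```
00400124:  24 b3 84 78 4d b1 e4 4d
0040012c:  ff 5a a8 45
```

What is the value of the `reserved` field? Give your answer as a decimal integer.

5598506835445983301

`reserved` follows `duration_ms` (2 B), `count` (2 B), so it starts at offset 2 + 2 = 4 and occupies 8 bytes.
Bytes at offsets 4..11: 4D B1 E4 4D FF 5A A8 45.
Big-endian: lowest address holds the most-significant byte.
The bytes are already most-significant first: 0x4DB1E44DFF5AA845.
0x4DB1E44DFF5AA845 = 5598506835445983301.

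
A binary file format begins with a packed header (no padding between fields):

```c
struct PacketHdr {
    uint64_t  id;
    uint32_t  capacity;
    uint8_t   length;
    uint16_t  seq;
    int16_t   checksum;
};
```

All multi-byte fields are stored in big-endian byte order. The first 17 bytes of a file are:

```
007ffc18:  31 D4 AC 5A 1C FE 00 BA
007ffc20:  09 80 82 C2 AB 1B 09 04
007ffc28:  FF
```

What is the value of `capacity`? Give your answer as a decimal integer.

159417026

`capacity` follows `id` (8 bytes), so it starts at byte offset 8 and occupies 4 bytes.
Bytes at offsets 8..11: 09 80 82 C2.
In big-endian order the high byte comes first in memory.
The bytes are already most-significant first: 0x098082C2.
0x098082C2 = 159417026.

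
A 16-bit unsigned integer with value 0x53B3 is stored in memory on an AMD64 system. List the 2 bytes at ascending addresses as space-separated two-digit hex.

Split into bytes (most-significant first): 53 B3.
Little-endian: lowest address holds the least-significant byte.
So at ascending addresses the bytes are B3 53.

B3 53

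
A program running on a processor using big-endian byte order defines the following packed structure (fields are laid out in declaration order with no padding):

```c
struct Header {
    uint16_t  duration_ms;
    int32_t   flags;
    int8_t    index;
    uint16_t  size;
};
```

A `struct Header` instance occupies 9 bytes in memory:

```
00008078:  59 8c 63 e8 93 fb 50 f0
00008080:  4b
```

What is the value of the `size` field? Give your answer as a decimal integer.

`size` follows `duration_ms` (2 B), `flags` (4 B), `index` (1 B), so it starts at offset 2 + 4 + 1 = 7 and occupies 2 bytes.
Bytes at offsets 7..8: F0 4B.
In big-endian order the high byte comes first in memory.
The bytes are already most-significant first: 0xF04B.
0xF04B = 61515.

61515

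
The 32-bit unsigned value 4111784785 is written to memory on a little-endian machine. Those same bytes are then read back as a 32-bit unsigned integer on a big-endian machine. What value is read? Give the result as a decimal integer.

4111784785 in 32-bit hexadecimal is 0xF514DB51.
Stored little-endian, the bytes at ascending addresses are 51 DB 14 F5.
Read back as big-endian, the last byte is least significant, giving 0x51DB14F5.
0x51DB14F5 = 1373312245.

1373312245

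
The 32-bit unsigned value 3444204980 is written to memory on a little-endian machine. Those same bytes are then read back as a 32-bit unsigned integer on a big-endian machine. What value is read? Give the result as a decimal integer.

3026537165

3444204980 in 32-bit hexadecimal is 0xCD4A65B4.
Stored little-endian, the bytes at ascending addresses are B4 65 4A CD.
Read back as big-endian, the last byte is least significant, giving 0xB4654ACD.
0xB4654ACD = 3026537165.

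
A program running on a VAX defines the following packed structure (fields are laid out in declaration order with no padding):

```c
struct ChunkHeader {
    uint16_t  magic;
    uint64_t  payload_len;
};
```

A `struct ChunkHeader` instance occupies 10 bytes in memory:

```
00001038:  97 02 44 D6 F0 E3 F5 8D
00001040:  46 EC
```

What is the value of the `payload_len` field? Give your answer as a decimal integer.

`payload_len` follows `magic` (2 bytes), so it starts at byte offset 2 and occupies 8 bytes.
Bytes at offsets 2..9: 44 D6 F0 E3 F5 8D 46 EC.
In little-endian order the low byte comes first in memory.
Reassemble most-significant byte first: EC 46 8D F5 E3 F0 D6 44 → 0xEC468DF5E3F0D644.
0xEC468DF5E3F0D644 = 17025451528551454276.

17025451528551454276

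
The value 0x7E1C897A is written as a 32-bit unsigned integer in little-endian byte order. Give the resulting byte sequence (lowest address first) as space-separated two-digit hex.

7A 89 1C 7E

Split into bytes (most-significant first): 7E 1C 89 7A.
Little-endian stores the least-significant byte at the lowest address.
So at ascending addresses the bytes are 7A 89 1C 7E.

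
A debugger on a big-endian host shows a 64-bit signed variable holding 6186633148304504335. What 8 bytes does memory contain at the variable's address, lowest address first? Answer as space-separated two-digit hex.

55 DB 56 11 F8 58 B6 0F

6186633148304504335 in hexadecimal, padded to 64 bits, is 0x55DB5611F858B60F.
Split into bytes (most-significant first): 55 DB 56 11 F8 58 B6 0F.
In big-endian order the high byte comes first in memory.
So the memory order matches the most-significant-first order: 55 DB 56 11 F8 58 B6 0F.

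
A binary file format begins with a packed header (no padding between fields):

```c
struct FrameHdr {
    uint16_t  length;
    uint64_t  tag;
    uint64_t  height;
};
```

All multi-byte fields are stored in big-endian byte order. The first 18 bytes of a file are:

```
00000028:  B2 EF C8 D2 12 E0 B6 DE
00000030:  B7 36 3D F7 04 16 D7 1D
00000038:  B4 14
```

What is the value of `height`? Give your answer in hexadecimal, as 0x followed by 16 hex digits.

0x3DF70416D71DB414

`height` follows `length` (2 B), `tag` (8 B), so it starts at offset 2 + 8 = 10 and occupies 8 bytes.
Bytes at offsets 10..17: 3D F7 04 16 D7 1D B4 14.
Big-endian: lowest address holds the most-significant byte.
The bytes are already most-significant first: 0x3DF70416D71DB414.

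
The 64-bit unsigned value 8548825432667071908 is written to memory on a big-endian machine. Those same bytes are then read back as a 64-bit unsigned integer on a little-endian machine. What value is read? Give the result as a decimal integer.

11828127145195447158

8548825432667071908 in 64-bit hexadecimal is 0x76A3876FF8F225A4.
Stored big-endian, the bytes at ascending addresses are 76 A3 87 6F F8 F2 25 A4.
Read back as little-endian, the first byte is least significant, giving 0xA425F2F86F87A376.
0xA425F2F86F87A376 = 11828127145195447158.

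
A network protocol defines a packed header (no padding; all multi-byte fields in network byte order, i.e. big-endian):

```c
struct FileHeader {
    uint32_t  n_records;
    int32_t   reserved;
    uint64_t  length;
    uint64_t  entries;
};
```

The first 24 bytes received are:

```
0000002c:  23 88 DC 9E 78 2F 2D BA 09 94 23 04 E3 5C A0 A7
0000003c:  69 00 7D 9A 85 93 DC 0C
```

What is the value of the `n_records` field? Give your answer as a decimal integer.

596171934

`n_records` is the first field, at byte offset 0, occupying 4 bytes.
Bytes at offsets 0..3: 23 88 DC 9E.
Big-endian: lowest address holds the most-significant byte.
The bytes are already most-significant first: 0x2388DC9E.
0x2388DC9E = 596171934.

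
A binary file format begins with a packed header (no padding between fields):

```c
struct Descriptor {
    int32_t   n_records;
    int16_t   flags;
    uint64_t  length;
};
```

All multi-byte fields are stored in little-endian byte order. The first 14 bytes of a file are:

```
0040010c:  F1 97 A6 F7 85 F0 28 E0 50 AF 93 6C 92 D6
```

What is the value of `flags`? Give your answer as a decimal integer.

-3963

`flags` follows `n_records` (4 bytes), so it starts at byte offset 4 and occupies 2 bytes.
Bytes at offsets 4..5: 85 F0.
Little-endian stores the least-significant byte at the lowest address.
Reassemble most-significant byte first: F0 85 → 0xF085.
Top bit is set, so as a signed 16-bit value this is 0xF085 − 2^16 = -3963.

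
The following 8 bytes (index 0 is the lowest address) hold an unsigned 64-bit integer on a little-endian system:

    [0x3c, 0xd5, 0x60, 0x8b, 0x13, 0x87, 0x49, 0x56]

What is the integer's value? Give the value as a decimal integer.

6217649278574187836

Little-endian stores the least-significant byte at the lowest address.
Reassemble most-significant byte first: 56 49 87 13 8B 60 D5 3C → 0x564987138B60D53C.
0x564987138B60D53C = 6217649278574187836.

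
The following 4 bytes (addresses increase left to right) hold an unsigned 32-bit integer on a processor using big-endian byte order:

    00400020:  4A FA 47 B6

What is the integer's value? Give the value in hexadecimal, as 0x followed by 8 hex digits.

Big-endian: lowest address holds the most-significant byte.
The bytes are already most-significant first: 0x4AFA47B6.

0x4AFA47B6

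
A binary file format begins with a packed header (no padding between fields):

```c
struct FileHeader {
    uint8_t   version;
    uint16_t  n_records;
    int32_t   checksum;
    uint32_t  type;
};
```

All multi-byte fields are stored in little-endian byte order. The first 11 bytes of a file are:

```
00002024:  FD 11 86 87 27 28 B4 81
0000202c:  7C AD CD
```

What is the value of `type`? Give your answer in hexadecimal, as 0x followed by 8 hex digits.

`type` follows `version` (1 B), `n_records` (2 B), `checksum` (4 B), so it starts at offset 1 + 2 + 4 = 7 and occupies 4 bytes.
Bytes at offsets 7..10: 81 7C AD CD.
In little-endian order the low byte comes first in memory.
Reassemble most-significant byte first: CD AD 7C 81 → 0xCDAD7C81.

0xCDAD7C81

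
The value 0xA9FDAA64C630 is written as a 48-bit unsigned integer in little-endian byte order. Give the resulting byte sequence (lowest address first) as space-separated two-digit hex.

30 C6 64 AA FD A9

Split into bytes (most-significant first): A9 FD AA 64 C6 30.
In little-endian order the low byte comes first in memory.
So at ascending addresses the bytes are 30 C6 64 AA FD A9.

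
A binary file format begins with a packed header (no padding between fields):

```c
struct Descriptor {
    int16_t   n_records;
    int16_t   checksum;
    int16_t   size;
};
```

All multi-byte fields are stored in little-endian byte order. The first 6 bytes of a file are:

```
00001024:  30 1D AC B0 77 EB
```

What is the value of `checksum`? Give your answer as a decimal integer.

-20308

`checksum` follows `n_records` (2 bytes), so it starts at byte offset 2 and occupies 2 bytes.
Bytes at offsets 2..3: AC B0.
In little-endian order the low byte comes first in memory.
Reassemble most-significant byte first: B0 AC → 0xB0AC.
Top bit is set, so as a signed 16-bit value this is 0xB0AC − 2^16 = -20308.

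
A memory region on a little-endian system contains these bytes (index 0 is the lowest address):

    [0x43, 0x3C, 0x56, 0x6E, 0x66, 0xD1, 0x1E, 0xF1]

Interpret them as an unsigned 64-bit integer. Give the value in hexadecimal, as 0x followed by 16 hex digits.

Little-endian stores the least-significant byte at the lowest address.
Reassemble most-significant byte first: F1 1E D1 66 6E 56 3C 43 → 0xF11ED1666E563C43.

0xF11ED1666E563C43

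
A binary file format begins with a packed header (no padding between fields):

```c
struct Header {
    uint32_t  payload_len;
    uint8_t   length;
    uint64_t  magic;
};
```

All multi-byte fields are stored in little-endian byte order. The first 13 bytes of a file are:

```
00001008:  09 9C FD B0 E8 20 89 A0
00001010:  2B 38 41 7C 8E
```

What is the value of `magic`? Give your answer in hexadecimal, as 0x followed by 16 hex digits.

0x8E7C41382BA08920

`magic` follows `payload_len` (4 B), `length` (1 B), so it starts at offset 4 + 1 = 5 and occupies 8 bytes.
Bytes at offsets 5..12: 20 89 A0 2B 38 41 7C 8E.
Little-endian stores the least-significant byte at the lowest address.
Reassemble most-significant byte first: 8E 7C 41 38 2B A0 89 20 → 0x8E7C41382BA08920.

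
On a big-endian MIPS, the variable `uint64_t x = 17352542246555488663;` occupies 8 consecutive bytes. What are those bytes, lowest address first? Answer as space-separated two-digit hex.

17352542246555488663 in hexadecimal, padded to 64 bits, is 0xF0D09D3C4BE61197.
Split into bytes (most-significant first): F0 D0 9D 3C 4B E6 11 97.
Big-endian: lowest address holds the most-significant byte.
So the memory order matches the most-significant-first order: F0 D0 9D 3C 4B E6 11 97.

F0 D0 9D 3C 4B E6 11 97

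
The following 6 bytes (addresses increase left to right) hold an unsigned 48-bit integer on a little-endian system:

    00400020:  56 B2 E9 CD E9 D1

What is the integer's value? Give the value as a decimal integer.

230802112229974

Little-endian stores the least-significant byte at the lowest address.
Reassemble most-significant byte first: D1 E9 CD E9 B2 56 → 0xD1E9CDE9B256.
0xD1E9CDE9B256 = 230802112229974.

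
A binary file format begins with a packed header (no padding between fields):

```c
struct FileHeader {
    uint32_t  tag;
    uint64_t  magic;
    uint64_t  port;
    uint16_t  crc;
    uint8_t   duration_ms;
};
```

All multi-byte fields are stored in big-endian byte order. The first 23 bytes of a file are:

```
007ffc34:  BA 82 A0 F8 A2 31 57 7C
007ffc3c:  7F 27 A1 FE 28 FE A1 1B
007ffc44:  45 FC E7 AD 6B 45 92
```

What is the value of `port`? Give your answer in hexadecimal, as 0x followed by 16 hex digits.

`port` follows `tag` (4 B), `magic` (8 B), so it starts at offset 4 + 8 = 12 and occupies 8 bytes.
Bytes at offsets 12..19: 28 FE A1 1B 45 FC E7 AD.
Big-endian stores the most-significant byte at the lowest address.
The bytes are already most-significant first: 0x28FEA11B45FCE7AD.

0x28FEA11B45FCE7AD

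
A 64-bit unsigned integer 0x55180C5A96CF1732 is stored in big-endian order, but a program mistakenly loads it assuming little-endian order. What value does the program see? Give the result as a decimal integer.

3609581871023528021

Stored big-endian, the bytes at ascending addresses are 55 18 0C 5A 96 CF 17 32.
Read back as little-endian, the first byte is least significant, giving 0x3217CF965A0C1855.
0x3217CF965A0C1855 = 3609581871023528021.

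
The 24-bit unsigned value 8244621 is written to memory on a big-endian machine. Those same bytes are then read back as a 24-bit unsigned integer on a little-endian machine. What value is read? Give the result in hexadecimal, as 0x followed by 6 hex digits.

8244621 in 24-bit hexadecimal is 0x7DCD8D.
Stored big-endian, the bytes at ascending addresses are 7D CD 8D.
Read back as little-endian, the first byte is least significant, giving 0x8DCD7D.

0x8DCD7D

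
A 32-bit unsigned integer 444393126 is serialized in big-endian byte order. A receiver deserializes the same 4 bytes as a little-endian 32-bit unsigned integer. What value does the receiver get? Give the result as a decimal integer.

2800122906

444393126 in 32-bit hexadecimal is 0x1A7CE6A6.
Stored big-endian, the bytes at ascending addresses are 1A 7C E6 A6.
Read back as little-endian, the first byte is least significant, giving 0xA6E67C1A.
0xA6E67C1A = 2800122906.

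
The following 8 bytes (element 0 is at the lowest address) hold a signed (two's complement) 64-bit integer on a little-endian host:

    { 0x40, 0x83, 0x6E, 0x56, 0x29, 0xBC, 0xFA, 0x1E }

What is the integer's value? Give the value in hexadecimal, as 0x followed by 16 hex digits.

0x1EFABC29566E8340

Little-endian stores the least-significant byte at the lowest address.
Reassemble most-significant byte first: 1E FA BC 29 56 6E 83 40 → 0x1EFABC29566E8340.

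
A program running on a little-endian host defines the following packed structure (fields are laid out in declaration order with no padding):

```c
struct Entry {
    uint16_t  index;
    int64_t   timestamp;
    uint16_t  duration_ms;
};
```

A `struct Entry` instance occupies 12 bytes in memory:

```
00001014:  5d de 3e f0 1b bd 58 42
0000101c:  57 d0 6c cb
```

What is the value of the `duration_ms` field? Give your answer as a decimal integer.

52076

`duration_ms` follows `index` (2 B), `timestamp` (8 B), so it starts at offset 2 + 8 = 10 and occupies 2 bytes.
Bytes at offsets 10..11: 6C CB.
Little-endian: lowest address holds the least-significant byte.
Reassemble most-significant byte first: CB 6C → 0xCB6C.
0xCB6C = 52076.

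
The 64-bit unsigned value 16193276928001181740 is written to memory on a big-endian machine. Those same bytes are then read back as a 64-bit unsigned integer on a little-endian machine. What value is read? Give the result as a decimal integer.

16193276928001181740 in 64-bit hexadecimal is 0xE0BA1392030A082C.
Stored big-endian, the bytes at ascending addresses are E0 BA 13 92 03 0A 08 2C.
Read back as little-endian, the first byte is least significant, giving 0x2C080A039213BAE0.
0x2C080A039213BAE0 = 3172796947934460640.

3172796947934460640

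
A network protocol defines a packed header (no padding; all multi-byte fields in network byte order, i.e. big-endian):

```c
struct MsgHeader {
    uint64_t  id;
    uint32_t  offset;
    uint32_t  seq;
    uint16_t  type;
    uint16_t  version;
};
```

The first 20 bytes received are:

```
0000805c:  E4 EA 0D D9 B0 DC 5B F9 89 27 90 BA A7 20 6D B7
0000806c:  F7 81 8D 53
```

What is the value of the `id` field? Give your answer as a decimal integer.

16495011813824158713

`id` is the first field, at byte offset 0, occupying 8 bytes.
Bytes at offsets 0..7: E4 EA 0D D9 B0 DC 5B F9.
Big-endian stores the most-significant byte at the lowest address.
The bytes are already most-significant first: 0xE4EA0DD9B0DC5BF9.
0xE4EA0DD9B0DC5BF9 = 16495011813824158713.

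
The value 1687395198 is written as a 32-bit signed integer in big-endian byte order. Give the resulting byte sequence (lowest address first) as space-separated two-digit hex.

1687395198 in hexadecimal, padded to 32 bits, is 0x64939B7E.
Split into bytes (most-significant first): 64 93 9B 7E.
Big-endian stores the most-significant byte at the lowest address.
So the memory order matches the most-significant-first order: 64 93 9B 7E.

64 93 9B 7E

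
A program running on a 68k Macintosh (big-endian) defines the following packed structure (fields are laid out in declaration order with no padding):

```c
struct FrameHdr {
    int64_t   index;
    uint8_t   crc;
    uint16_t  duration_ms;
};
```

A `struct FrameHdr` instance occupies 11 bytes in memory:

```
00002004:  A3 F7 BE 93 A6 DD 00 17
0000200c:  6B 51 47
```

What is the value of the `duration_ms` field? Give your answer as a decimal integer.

20807

`duration_ms` follows `index` (8 B), `crc` (1 B), so it starts at offset 8 + 1 = 9 and occupies 2 bytes.
Bytes at offsets 9..10: 51 47.
In big-endian order the high byte comes first in memory.
The bytes are already most-significant first: 0x5147.
0x5147 = 20807.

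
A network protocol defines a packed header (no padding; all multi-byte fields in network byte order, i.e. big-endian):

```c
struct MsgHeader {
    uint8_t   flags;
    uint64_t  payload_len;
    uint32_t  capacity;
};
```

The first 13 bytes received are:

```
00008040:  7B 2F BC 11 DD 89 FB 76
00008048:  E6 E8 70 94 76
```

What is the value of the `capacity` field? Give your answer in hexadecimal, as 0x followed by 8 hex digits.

0xE8709476

`capacity` follows `flags` (1 B), `payload_len` (8 B), so it starts at offset 1 + 8 = 9 and occupies 4 bytes.
Bytes at offsets 9..12: E8 70 94 76.
Big-endian: lowest address holds the most-significant byte.
The bytes are already most-significant first: 0xE8709476.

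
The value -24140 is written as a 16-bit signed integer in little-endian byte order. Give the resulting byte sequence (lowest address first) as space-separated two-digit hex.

B4 A1

Two's complement of -24140 in 16 bits: 24140 = 0x5E4C; invert → 0xA1B3; add 1 → 0xA1B4.
Split into bytes (most-significant first): A1 B4.
In little-endian order the low byte comes first in memory.
So at ascending addresses the bytes are B4 A1.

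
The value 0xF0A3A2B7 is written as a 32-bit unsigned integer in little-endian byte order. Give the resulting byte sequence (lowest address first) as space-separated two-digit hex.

Split into bytes (most-significant first): F0 A3 A2 B7.
In little-endian order the low byte comes first in memory.
So at ascending addresses the bytes are B7 A2 A3 F0.

B7 A2 A3 F0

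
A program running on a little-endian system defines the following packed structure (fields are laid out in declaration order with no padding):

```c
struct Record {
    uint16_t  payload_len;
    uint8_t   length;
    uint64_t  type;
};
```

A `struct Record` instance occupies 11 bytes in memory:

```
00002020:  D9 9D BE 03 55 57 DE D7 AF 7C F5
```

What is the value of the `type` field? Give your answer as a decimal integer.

`type` follows `payload_len` (2 B), `length` (1 B), so it starts at offset 2 + 1 = 3 and occupies 8 bytes.
Bytes at offsets 3..10: 03 55 57 DE D7 AF 7C F5.
In little-endian order the low byte comes first in memory.
Reassemble most-significant byte first: F5 7C AF D7 DE 57 55 03 → 0xF57CAFD7DE575503.
0xF57CAFD7DE575503 = 17689206778087560451.

17689206778087560451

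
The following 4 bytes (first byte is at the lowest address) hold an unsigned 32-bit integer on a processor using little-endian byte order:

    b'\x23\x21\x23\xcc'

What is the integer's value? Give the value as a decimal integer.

In little-endian order the low byte comes first in memory.
Reassemble most-significant byte first: CC 23 21 23 → 0xCC232123.
0xCC232123 = 3424854307.

3424854307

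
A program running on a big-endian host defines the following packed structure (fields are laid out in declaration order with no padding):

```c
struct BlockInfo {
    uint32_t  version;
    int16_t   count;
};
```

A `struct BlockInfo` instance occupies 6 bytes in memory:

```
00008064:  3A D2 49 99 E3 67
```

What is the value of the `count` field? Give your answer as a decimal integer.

`count` follows `version` (4 bytes), so it starts at byte offset 4 and occupies 2 bytes.
Bytes at offsets 4..5: E3 67.
Big-endian stores the most-significant byte at the lowest address.
The bytes are already most-significant first: 0xE367.
Top bit is set, so as a signed 16-bit value this is 0xE367 − 2^16 = -7321.

-7321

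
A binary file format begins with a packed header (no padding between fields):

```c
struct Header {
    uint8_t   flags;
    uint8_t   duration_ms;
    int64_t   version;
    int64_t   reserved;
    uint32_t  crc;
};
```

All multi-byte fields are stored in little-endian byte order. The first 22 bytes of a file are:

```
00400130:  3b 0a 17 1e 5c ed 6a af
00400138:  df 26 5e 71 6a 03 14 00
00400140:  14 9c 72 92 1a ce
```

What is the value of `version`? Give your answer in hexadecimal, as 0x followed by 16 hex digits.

`version` follows `flags` (1 B), `duration_ms` (1 B), so it starts at offset 1 + 1 = 2 and occupies 8 bytes.
Bytes at offsets 2..9: 17 1E 5C ED 6A AF DF 26.
Little-endian: lowest address holds the least-significant byte.
Reassemble most-significant byte first: 26 DF AF 6A ED 5C 1E 17 → 0x26DFAF6AED5C1E17.

0x26DFAF6AED5C1E17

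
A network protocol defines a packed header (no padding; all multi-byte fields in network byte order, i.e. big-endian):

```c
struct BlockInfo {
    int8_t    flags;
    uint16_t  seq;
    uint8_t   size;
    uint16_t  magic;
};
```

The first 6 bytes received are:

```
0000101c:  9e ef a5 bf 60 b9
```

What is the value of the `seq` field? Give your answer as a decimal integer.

61349

`seq` follows `flags` (1 byte), so it starts at byte offset 1 and occupies 2 bytes.
Bytes at offsets 1..2: EF A5.
In big-endian order the high byte comes first in memory.
The bytes are already most-significant first: 0xEFA5.
0xEFA5 = 61349.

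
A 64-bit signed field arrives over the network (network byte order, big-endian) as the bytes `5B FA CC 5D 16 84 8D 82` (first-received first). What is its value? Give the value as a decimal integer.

In big-endian order the high byte comes first in memory.
The bytes are already most-significant first: 0x5BFACC5D16848D82.
0x5BFACC5D16848D82 = 6627834501810916738.

6627834501810916738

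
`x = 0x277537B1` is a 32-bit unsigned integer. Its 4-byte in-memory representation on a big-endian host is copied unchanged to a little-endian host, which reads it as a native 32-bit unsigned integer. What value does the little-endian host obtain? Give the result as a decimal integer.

Stored big-endian, the bytes at ascending addresses are 27 75 37 B1.
Read back as little-endian, the first byte is least significant, giving 0xB1377527.
0xB1377527 = 2973201703.

2973201703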